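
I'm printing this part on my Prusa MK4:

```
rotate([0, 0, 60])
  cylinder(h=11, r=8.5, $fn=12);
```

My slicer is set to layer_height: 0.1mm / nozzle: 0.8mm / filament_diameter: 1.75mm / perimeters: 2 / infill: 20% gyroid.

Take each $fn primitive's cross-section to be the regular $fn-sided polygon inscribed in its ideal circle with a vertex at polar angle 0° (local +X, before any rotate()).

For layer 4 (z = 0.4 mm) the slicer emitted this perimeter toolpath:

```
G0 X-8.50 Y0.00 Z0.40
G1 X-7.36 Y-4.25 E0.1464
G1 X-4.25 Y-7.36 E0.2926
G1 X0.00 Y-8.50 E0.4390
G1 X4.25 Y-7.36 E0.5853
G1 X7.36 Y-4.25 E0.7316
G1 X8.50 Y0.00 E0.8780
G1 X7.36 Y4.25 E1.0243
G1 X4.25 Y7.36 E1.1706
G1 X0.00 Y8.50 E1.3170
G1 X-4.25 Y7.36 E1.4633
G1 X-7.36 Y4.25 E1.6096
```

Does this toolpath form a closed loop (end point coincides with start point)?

no

Start point (G0): (-8.50, 0.00). End point (last G1): the path does not return to the start — open.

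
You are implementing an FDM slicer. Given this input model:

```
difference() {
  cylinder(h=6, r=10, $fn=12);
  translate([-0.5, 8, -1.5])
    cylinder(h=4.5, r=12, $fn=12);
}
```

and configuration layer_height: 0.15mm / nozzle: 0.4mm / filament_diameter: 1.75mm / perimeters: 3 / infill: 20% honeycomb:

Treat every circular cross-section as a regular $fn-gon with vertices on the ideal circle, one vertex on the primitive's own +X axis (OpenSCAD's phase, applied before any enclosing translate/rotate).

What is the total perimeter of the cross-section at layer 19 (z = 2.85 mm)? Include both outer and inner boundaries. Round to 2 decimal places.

56.46 mm

At z = 2.85 mm: the r=10 cylinder contributes a regular 12-gon of circumradius 10 (perimeter = 2·12·10.000·sin(180°/12) = 62.12 mm); the cylinder at (-0.5, 8): section is a regular 12-gon, circumradius r=12 (perimeter = 2·12·12.000·sin(180°/12) = 74.54 mm); After the difference (first − rest): starting from the r=10 cylinder, the r=12 cylinder at (-0.5, 8) partially overlaps it — only the 191.84 mm² overlap (of its 432.00 mm²) is removed, clipping the outline — boundary = 56.46 mm. Overall, the cross-section is a single solid region. Total boundary length (outer) = 56.46 mm.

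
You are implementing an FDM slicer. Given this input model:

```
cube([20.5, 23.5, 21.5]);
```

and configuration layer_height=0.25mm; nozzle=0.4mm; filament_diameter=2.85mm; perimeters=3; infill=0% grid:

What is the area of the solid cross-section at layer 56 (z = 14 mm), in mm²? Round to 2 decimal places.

481.75 mm²

At z = 14 mm: the cube is present — its section is the full 20.5×23.5 rectangle (area 481.75 mm²). Overall, the cross-section is a single solid region. Net area = 481.75 mm².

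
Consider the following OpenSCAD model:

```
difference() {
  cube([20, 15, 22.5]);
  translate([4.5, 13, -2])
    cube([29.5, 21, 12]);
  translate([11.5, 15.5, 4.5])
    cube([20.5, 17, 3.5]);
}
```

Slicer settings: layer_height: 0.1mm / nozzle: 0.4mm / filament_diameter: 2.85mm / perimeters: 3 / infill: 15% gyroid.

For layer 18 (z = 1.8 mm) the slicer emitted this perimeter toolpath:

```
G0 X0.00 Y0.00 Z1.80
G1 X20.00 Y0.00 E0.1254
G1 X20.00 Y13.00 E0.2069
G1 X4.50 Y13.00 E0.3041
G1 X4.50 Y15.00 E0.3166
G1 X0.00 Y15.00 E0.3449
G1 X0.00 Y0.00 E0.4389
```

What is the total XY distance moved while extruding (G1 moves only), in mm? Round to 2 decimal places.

Sum the Euclidean lengths of each G1 segment: total = 70.00 mm.

70.00 mm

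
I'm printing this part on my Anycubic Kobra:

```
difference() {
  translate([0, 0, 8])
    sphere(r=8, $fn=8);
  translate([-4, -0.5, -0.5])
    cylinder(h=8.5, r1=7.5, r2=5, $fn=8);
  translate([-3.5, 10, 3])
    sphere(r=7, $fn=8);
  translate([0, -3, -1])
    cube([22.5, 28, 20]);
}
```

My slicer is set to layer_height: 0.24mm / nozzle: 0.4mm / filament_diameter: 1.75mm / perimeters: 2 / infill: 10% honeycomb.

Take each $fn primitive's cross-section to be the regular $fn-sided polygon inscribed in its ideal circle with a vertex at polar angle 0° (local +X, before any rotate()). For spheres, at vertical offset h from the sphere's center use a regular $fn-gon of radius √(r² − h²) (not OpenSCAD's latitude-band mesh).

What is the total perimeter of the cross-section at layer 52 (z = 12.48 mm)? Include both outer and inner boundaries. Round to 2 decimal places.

42.20 mm

At z = 12.48 mm: the r=8 sphere slices to a regular 8-gon of circumradius 6.628 (√(r²−h²) with h=4.48 from center) (perimeter = 2·8·6.628·sin(180°/8) = 40.58 mm); the cone at (-4, -0.5) is absent (z outside [-0.5, 8]); the sphere at (-3.5, 10) is not intersected at this z (|z−center|=9.480 > r=7); the cube at (0, -3) (footprint 22.5×28) is included at this height (perimeter 101.00 mm); Taking the first minus the rest: starting from the r=8 sphere, the 22.5×28 cube at (0, -3) partially overlaps it — only the 49.08 mm² overlap (of its 630.00 mm²) is removed, clipping the outline — boundary = 42.20 mm. Overall, the cross-section is a single solid region. Total boundary length (outer) = 42.20 mm.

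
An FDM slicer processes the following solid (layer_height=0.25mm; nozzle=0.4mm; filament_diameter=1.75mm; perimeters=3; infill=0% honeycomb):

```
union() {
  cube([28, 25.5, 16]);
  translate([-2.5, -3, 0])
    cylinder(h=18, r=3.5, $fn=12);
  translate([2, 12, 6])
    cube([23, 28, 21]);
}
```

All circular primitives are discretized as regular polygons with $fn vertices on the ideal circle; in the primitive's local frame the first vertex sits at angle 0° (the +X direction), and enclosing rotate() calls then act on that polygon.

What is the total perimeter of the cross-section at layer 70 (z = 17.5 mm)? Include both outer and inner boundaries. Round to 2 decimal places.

At z = 17.5 mm: the cube is not intersected at this z (z outside [0, 16]); the cylinder at (-2.5, -3): section is a regular 12-gon, circumradius r=3.5 (perimeter = 2·12·3.500·sin(180°/12) = 21.74 mm); the 23×28 cube at (2, 12) contributes its full rectangle (perimeter 102.00 mm); Merging all regions: the 2 present regions are separate (no shared area or edge), so areas and boundary lengths simply add and each stays a separate island — boundary = 123.74 mm. Overall, the cross-section has 2 separate islands. Total boundary length (outer) = 123.74 mm.

123.74 mm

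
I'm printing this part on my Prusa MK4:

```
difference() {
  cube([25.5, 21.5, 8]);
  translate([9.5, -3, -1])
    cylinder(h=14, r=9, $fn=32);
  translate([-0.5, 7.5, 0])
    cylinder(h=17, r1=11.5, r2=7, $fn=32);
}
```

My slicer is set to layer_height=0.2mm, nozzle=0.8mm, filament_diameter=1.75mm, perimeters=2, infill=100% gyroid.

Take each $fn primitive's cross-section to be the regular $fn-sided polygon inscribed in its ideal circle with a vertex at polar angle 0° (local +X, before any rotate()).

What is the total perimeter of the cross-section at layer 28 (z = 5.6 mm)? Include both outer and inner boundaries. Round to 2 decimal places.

At z = 5.6 mm: the 25.5×21.5 cube contributes its full rectangle (perimeter 94.00 mm); the r=9 cylinder at (9.5, -3) contributes a regular 32-gon of circumradius 9 (perimeter = 2·32·9.000·sin(180°/32) = 56.46 mm); the cone at (-0.5, 7.5) contributes a regular 32-gon of circumradius 10.018 (interpolated between r1=11.5 and r2=7 at t=0.329) (perimeter = 2·32·10.018·sin(180°/32) = 62.84 mm); Subtracting the remaining from the first: starting from the 25.5×21.5 cube, the r=9 cylinder at (9.5, -3) partially overlaps it — only the 73.62 mm² overlap (of its 252.84 mm²) is removed, clipping the outline; the cone at (-0.5, 7.5) partially overlaps it — only the 107.67 mm² overlap (of its 313.25 mm²) is removed, clipping the outline — boundary = 86.49 mm. Overall, the cross-section is a single solid region. Total boundary length (outer) = 86.49 mm.

86.49 mm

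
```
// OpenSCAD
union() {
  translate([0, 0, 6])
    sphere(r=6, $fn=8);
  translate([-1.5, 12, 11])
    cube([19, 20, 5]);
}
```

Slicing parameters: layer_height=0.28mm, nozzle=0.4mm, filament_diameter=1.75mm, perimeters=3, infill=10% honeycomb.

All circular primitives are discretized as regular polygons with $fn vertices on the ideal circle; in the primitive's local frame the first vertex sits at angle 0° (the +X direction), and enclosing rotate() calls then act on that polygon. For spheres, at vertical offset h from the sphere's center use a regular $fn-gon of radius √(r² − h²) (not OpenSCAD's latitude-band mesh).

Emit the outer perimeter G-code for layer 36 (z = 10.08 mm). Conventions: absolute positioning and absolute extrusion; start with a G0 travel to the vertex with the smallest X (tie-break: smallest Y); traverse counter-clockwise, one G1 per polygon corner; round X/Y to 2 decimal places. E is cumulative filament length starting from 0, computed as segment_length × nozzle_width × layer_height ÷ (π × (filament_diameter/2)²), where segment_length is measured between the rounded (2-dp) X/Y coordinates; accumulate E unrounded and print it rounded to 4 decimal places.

At z = 10.08 mm: the sphere: section is a regular 8-gon, circumradius = √(r²−h²) = √(6²−4.08²) = 4.399; the cube at (-1.5, 12) is not intersected at this z (z outside [11, 16]); Combining (union): only the r=6 sphere is present, so the union is just that shape — 1 connected region. The outline is a single polygon with 8 vertices. Extrusion per mm of travel: 0.4 × 0.28 / (π × 0.875²) = 0.046564. Accumulating E over each segment gives final E = 1.2542.

G0 X-4.40 Y0.00 Z10.08
G1 X-3.11 Y-3.11 E0.1568
G1 X0.00 Y-4.40 E0.3136
G1 X3.11 Y-3.11 E0.4703
G1 X4.40 Y0.00 E0.6271
G1 X3.11 Y3.11 E0.7839
G1 X0.00 Y4.40 E0.9407
G1 X-3.11 Y3.11 E1.0974
G1 X-4.40 Y0.00 E1.2542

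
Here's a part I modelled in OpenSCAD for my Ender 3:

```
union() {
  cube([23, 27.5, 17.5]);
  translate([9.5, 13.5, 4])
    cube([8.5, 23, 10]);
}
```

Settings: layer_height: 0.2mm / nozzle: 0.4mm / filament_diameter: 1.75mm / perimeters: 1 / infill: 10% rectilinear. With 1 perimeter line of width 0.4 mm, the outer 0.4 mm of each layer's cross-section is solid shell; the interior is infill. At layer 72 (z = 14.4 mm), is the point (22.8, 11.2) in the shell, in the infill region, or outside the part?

shell

At z = 14.4 mm: the cube is present — its section is the full 23×27.5 rectangle; the cube at (9.5, 13.5) is absent (z outside [4, 14]); Combining (union): only the 23×27.5 cube is present, so the union is just that shape — 1 connected region. Overall, the cross-section is a single solid region. The nearest boundary edge runs (23.00, 0.00)→(23.00, 27.50); distance from the point to it = 0.20 mm. The point is inside the cross-section, 0.20 mm from the nearest boundary — within the 0.4 mm shell band (1 × 0.4).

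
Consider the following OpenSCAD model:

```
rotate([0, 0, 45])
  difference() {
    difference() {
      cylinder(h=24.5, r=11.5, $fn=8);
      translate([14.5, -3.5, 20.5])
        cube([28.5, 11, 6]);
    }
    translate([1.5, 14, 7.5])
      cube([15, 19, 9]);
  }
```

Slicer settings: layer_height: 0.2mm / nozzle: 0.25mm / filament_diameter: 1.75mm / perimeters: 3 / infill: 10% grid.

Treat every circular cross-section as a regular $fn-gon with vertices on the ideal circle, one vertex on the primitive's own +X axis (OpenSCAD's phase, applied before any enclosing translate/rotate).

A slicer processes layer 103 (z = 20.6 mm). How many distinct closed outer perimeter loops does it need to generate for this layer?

1

At z = 20.6 mm: the r=11.5 cylinder contributes a regular 8-gon of circumradius 11.5; the cube at (14.5, -3.5) (footprint 28.5×11) is included at this height; After the difference (first − rest): starting from the r=11.5 cylinder, the 28.5×11 cube at (14.5, -3.5) misses the remaining region (no effect) — 1 connected region; the cube at (1.5, 14) is absent (z outside [7.5, 16.5]); After the difference (first − rest): none of the subtracted shapes is present at this height, so the result so far is unchanged — 1 connected region; (rotated 45° about Z; rotation is an isometry so areas/perimeters/island counts are preserved). The result has 1 disconnected region.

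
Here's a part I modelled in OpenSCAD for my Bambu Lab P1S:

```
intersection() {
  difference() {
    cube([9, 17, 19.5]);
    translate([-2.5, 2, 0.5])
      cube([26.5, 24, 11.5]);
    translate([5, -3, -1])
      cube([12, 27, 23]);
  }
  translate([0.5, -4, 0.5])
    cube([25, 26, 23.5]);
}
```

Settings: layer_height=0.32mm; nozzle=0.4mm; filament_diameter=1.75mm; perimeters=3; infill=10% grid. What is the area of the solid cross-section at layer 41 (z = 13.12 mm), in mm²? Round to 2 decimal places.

At z = 13.12 mm: the cube is present — its section is the full 9×17 rectangle (area 153.00 mm²); the cube at (-2.5, 2) is absent (z outside [0.5, 12]); the 12×27 cube at (5, -3) contributes its full rectangle (area 324.00 mm²); Subtracting the remaining from the first: starting from the 9×17 cube (153.00 mm²), the 12×27 cube at (5, -3) partially overlaps it — only the 68.00 mm² overlap (of its 324.00 mm²) is removed, clipping the outline — area = 85.00 mm²; the cube at (0.5, -4) (footprint 25×26) is included at this height (area 650.00 mm²); Taking the intersection: the 25×26 cube at (0.5, -4) partially overlaps the result so far; clipping to the common part keeps 76.50 mm² — area = 76.50 mm². Overall, the cross-section is a single solid region. Net area = 76.50 mm².

76.50 mm²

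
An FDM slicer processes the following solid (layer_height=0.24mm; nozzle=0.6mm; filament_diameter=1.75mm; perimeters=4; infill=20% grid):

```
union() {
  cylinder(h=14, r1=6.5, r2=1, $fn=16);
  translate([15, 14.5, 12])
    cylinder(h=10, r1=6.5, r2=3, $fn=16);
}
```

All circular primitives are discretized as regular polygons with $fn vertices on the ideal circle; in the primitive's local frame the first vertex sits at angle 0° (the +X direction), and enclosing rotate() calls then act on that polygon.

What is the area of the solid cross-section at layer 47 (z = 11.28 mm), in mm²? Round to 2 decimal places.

13.10 mm²

At z = 11.28 mm: the cone (r1=6.5→r2=1) has section circumradius 2.069 here — a regular 16-gon (area = (16/2)·2.069²·sin(360°/16) = 13.10 mm²); the cone at (15, 14.5) is absent (z outside [12, 22]); Merging all regions: only the cone is present, so the union is just that shape — area = 13.10 mm². Overall, the cross-section is a single solid region. Net area = 13.10 mm².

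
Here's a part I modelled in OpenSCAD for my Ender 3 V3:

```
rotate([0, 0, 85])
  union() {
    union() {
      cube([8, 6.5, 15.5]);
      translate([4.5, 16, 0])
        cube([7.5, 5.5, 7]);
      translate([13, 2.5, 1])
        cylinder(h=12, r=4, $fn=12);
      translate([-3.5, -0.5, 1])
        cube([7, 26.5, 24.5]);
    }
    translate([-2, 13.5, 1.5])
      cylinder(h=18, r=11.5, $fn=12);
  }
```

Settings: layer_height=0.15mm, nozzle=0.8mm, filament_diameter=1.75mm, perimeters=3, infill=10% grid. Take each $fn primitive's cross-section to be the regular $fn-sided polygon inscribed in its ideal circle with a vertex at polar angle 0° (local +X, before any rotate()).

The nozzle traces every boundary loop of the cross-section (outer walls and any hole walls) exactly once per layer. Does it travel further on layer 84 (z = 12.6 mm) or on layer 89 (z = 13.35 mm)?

Layer 84 (z = 12.6): the cube (footprint 8×6.5) is included at this height (perimeter 29.00 mm); the cube at (4.5, 16) does not reach this height (z outside [0, 7]); the r=4 cylinder at (13, 2.5) contributes a regular 12-gon of circumradius 4 (perimeter = 2·12·4.000·sin(180°/12) = 24.85 mm); the cube at (-3.5, -0.5) is present — its section is the full 7×26.5 rectangle (perimeter 67.00 mm); Taking the union: the regions partially overlap (shared area 22.75 mm²), so the edge portions inside another operand are dropped and the merged outline is re-measured after clipping — boundary = 100.85 mm; the r=11.5 cylinder at (-2, 13.5) gives a regular 12-gon of circumradius 11.5 (constant along its height) (perimeter = 2·12·11.500·sin(180°/12) = 71.43 mm); Taking the union: the regions partially overlap (shared area 157.42 mm²), so the edge portions inside another operand are dropped and the merged outline is re-measured after clipping — boundary = 110.91 mm; (rotated 85° about Z; rotation is an isometry so areas/perimeters/island counts are preserved). So its perimeter = 110.91 mm. Layer 89 (z = 13.35): the cube is present — its section is the full 8×6.5 rectangle (perimeter 29.00 mm); the cube at (4.5, 16) does not reach this height (z outside [0, 7]); the cylinder at (13, 2.5) does not reach this height (z outside [1, 13]); the cube at (-3.5, -0.5) is present — its section is the full 7×26.5 rectangle (perimeter 67.00 mm); Combining (union): the regions partially overlap (shared area 22.75 mm²), so the edge portions inside another operand are dropped and the merged outline is re-measured after clipping — boundary = 76.00 mm; the cylinder at (-2, 13.5): section is a regular 12-gon, circumradius r=11.5 (perimeter = 2·12·11.500·sin(180°/12) = 71.43 mm); Taking the union: the regions partially overlap (shared area 157.42 mm²), so the edge portions inside another operand are dropped and the merged outline is re-measured after clipping — boundary = 86.06 mm; (whole slice rotated 85° about Z — lengths, areas and connectivity unchanged). So its perimeter = 86.06 mm. Layer 84 is larger (110.91 vs 86.06 mm).

layer 84 (z = 12.6 mm)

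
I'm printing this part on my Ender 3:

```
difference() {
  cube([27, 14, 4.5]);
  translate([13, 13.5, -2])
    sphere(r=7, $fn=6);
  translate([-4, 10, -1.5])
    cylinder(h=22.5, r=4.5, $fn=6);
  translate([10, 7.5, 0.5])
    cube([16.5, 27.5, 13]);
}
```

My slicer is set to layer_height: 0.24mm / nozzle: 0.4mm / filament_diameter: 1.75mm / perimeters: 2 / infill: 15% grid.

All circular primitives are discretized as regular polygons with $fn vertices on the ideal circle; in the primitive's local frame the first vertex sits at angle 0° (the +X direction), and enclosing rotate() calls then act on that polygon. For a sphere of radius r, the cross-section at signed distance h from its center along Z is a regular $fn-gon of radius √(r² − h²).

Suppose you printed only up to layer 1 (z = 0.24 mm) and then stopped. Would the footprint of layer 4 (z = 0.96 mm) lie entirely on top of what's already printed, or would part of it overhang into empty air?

part overhangs

Compare the two slices. At z = 0.24: the 27×14 cube contributes its full rectangle (area 378.00 mm²); the sphere at (13, 13.5): section is a regular 6-gon, circumradius = √(r²−h²) = √(7²−2.24²) = 6.632 (area = (6/2)·6.632²·sin(360°/6) = 114.27 mm²); the r=4.5 cylinder at (-4, 10) gives a regular 6-gon of circumradius 4.5 (constant along its height) (area = (6/2)·4.500²·sin(360°/6) = 52.61 mm²); the cube at (10, 7.5) does not reach this height (z outside [0.5, 13.5]); Taking the first minus the rest: starting from the 27×14 cube (378.00 mm²), the r=7 sphere at (13, 13.5) partially overlaps it — only the 63.62 mm² overlap (of its 114.27 mm²) is removed, clipping the outline; the r=4.5 cylinder at (-4, 10) partially overlaps it — only the 0.43 mm² overlap (of its 52.61 mm²) is removed, clipping the outline — area = 313.94 mm². At z = 0.96: the cube is present — its section is the full 27×14 rectangle (area 378.00 mm²); the r=7 sphere at (13, 13.5) slices to a regular 6-gon of circumradius 6.343 (√(r²−h²) with h=2.96 from center) (area = (6/2)·6.343²·sin(360°/6) = 104.54 mm²); the cylinder at (-4, 10): section is a regular 6-gon, circumradius r=4.5 (area = (6/2)·4.500²·sin(360°/6) = 52.61 mm²); the cube at (10, 7.5) (footprint 16.5×27.5) is included at this height (area 453.75 mm²); After the difference (first − rest): starting from the 27×14 cube (378.00 mm²), the r=7 sphere at (13, 13.5) partially overlaps it — only the 58.47 mm² overlap (of its 104.54 mm²) is removed, clipping the outline; the r=4.5 cylinder at (-4, 10) partially overlaps it — only the 0.43 mm² overlap (of its 52.61 mm²) is removed, clipping the outline; the 16.5×27.5 cube at (10, 7.5) partially overlaps it — only the 60.03 mm² overlap (of its 453.75 mm²) is removed, clipping the outline — area = 259.06 mm². Checking containment: at z = 0.96 the cross-section extends beyond the z = 0.24 cross-section by about 1.83 mm².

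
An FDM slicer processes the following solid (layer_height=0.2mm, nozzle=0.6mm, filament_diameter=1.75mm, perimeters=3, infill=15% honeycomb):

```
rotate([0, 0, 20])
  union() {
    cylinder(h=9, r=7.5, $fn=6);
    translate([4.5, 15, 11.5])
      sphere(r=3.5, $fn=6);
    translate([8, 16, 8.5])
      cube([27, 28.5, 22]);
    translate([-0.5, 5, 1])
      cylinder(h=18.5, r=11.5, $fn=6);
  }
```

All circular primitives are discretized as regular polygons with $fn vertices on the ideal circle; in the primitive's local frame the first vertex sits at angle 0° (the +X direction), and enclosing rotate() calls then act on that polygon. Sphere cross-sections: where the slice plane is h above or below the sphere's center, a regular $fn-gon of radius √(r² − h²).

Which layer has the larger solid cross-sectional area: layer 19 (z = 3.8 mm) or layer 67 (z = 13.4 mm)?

Layer 19 (z = 3.8): the r=7.5 cylinder gives a regular 6-gon of circumradius 7.5 (constant along its height) (area = (6/2)·7.500²·sin(360°/6) = 146.14 mm²); the sphere at (4.5, 15) does not reach this height (|z−center|=7.700 > r=3.5); the cube at (8, 16) does not reach this height (z outside [8.5, 30.5]); the r=11.5 cylinder at (-0.5, 5) gives a regular 6-gon of circumradius 11.5 (constant along its height) (area = (6/2)·11.500²·sin(360°/6) = 343.60 mm²); Merging all regions: the regions partially overlap — summed areas 489.74 mm² minus the doubly-counted overlap 133.26 mm² gives 356.48 mm² — area = 356.48 mm²; (whole slice rotated 20° about Z — lengths, areas and connectivity unchanged). So its area = 356.48 mm². Layer 67 (z = 13.4): the cylinder does not reach this height (z outside [0, 9]); the sphere at (4.5, 15): section is a regular 6-gon, circumradius = √(r²−h²) = √(3.5²−1.9²) = 2.939 (area = (6/2)·2.939²·sin(360°/6) = 22.45 mm²); the 27×28.5 cube at (8, 16) contributes its full rectangle (area 769.50 mm²); the r=11.5 cylinder at (-0.5, 5) gives a regular 6-gon of circumradius 11.5 (constant along its height) (area = (6/2)·11.500²·sin(360°/6) = 343.60 mm²); Combining (union): the regions partially overlap — summed areas 1135.54 mm² minus the doubly-counted overlap 8.95 mm² gives 1126.59 mm² — area = 1126.59 mm²; (rotated 20° about Z; rotation is an isometry so areas/perimeters/island counts are preserved). So its area = 1126.59 mm². Layer 67 is larger (1126.59 vs 356.48 mm²).

layer 67 (z = 13.4 mm)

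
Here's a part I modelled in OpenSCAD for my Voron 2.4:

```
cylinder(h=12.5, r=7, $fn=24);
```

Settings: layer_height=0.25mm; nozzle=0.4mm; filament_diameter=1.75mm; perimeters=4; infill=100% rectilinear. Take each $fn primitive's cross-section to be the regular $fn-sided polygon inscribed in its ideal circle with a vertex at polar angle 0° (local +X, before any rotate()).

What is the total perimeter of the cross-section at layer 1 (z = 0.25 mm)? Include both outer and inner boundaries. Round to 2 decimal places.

43.86 mm

At z = 0.25 mm: the cylinder: section is a regular 24-gon, circumradius r=7 (perimeter = 2·24·7.000·sin(180°/24) = 43.86 mm). Overall, the cross-section is a single solid region. Total boundary length (outer) = 43.86 mm.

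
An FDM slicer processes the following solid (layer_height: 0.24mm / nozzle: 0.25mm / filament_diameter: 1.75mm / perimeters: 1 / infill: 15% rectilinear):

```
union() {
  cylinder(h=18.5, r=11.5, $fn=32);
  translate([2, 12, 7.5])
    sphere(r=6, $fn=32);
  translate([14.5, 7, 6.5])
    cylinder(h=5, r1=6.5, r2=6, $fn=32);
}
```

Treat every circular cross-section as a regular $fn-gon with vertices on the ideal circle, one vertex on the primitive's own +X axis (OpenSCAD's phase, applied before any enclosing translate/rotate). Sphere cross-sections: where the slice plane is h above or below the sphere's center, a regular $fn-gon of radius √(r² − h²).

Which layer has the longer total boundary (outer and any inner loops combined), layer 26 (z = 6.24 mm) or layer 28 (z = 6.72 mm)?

Layer 26 (z = 6.24): the cylinder: section is a regular 32-gon, circumradius r=11.5 (perimeter = 2·32·11.500·sin(180°/32) = 72.14 mm); the r=6 sphere at (2, 12) slices to a regular 32-gon of circumradius 5.866 (√(r²−h²) with h=1.26 from center) (perimeter = 2·32·5.866·sin(180°/32) = 36.80 mm); the cone at (14.5, 7) is absent (z outside [6.5, 11.5]); Combining (union): the regions partially overlap (shared area 40.04 mm²), so the edge portions inside another operand are dropped and the merged outline is re-measured after clipping — boundary = 83.42 mm. So its perimeter = 83.42 mm. Layer 28 (z = 6.72): the cylinder: section is a regular 32-gon, circumradius r=11.5 (perimeter = 2·32·11.500·sin(180°/32) = 72.14 mm); the r=6 sphere at (2, 12) slices to a regular 32-gon of circumradius 5.949 (√(r²−h²) with h=0.78 from center) (perimeter = 2·32·5.949·sin(180°/32) = 37.32 mm); the cone at (14.5, 7) contributes a regular 32-gon of circumradius 6.478 (interpolated between r1=6.5 and r2=6 at t=0.044) (perimeter = 2·32·6.478·sin(180°/32) = 40.64 mm); Combining (union): the regions partially overlap (shared area 50.42 mm²), so the edge portions inside another operand are dropped and the merged outline is re-measured after clipping — boundary = 108.58 mm. So its perimeter = 108.58 mm. Layer 28 is larger (108.58 vs 83.42 mm).

layer 28 (z = 6.72 mm)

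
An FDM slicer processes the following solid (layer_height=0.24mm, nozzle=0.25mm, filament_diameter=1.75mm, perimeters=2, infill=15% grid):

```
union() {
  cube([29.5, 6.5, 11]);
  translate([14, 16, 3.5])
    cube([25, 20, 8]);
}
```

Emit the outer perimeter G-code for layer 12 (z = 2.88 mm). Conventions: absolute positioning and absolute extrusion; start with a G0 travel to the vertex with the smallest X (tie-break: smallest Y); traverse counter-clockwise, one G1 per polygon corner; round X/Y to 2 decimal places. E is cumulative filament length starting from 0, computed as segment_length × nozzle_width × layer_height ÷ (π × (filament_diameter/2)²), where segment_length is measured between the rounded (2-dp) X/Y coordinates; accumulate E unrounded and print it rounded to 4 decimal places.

At z = 2.88 mm: the cube is present — its section is the full 29.5×6.5 rectangle; the cube at (14, 16) is not intersected at this z (z outside [3.5, 11.5]); Merging all regions: only the 29.5×6.5 cube is present, so the union is just that shape — 1 connected region. The outline is a single polygon with 4 vertices. Extrusion per mm of travel: 0.25 × 0.24 / (π × 0.875²) = 0.024945. Accumulating E over each segment gives final E = 1.7960.

G0 X0.00 Y0.00 Z2.88
G1 X29.50 Y0.00 E0.7359
G1 X29.50 Y6.50 E0.8980
G1 X0.00 Y6.50 E1.6339
G1 X0.00 Y0.00 E1.7960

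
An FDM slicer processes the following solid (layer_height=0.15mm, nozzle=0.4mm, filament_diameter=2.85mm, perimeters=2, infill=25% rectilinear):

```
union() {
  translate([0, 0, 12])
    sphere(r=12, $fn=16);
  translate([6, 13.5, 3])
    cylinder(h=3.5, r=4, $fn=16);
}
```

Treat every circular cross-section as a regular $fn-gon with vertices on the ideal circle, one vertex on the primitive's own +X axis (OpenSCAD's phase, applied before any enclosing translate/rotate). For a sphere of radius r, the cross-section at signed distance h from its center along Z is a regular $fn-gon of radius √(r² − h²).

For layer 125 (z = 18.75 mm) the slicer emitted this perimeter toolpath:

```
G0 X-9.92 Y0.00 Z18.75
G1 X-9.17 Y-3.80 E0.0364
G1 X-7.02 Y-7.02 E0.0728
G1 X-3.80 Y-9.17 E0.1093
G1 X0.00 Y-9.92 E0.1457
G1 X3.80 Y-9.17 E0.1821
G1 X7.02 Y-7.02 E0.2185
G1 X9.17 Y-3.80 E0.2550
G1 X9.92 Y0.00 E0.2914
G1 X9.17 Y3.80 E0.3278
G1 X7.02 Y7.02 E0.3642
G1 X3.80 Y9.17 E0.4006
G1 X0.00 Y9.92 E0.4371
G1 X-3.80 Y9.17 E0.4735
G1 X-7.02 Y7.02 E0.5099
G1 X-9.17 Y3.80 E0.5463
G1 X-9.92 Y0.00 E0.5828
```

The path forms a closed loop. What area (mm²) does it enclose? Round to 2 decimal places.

Apply the shoelace formula to the sequence of (X, Y) vertices; enclosed area = 301.57 mm².

301.57 mm²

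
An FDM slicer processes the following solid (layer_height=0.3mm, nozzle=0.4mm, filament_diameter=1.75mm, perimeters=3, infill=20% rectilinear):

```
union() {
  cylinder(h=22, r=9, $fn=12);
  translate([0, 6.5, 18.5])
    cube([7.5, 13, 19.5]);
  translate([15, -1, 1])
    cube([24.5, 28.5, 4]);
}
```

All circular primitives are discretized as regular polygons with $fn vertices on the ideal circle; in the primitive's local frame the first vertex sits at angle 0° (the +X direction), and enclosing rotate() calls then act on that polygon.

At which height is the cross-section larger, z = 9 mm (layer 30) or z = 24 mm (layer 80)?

layer 30 (z = 9 mm)

Layer 30 (z = 9): the cylinder: section is a regular 12-gon, circumradius r=9 (area = (12/2)·9.000²·sin(360°/12) = 243.00 mm²); the cube at (0, 6.5) is not intersected at this z (z outside [18.5, 38]); the cube at (15, -1) does not reach this height (z outside [1, 5]); Taking the union: only the r=9 cylinder is present, so the union is just that shape — area = 243.00 mm². So its area = 243.00 mm². Layer 80 (z = 24): the cylinder is absent (z outside [0, 22]); the cube at (0, 6.5) is present — its section is the full 7.5×13 rectangle (area 97.50 mm²); the cube at (15, -1) does not reach this height (z outside [1, 5]); Taking the union: only the 7.5×13 cube at (0, 6.5) is present, so the union is just that shape — area = 97.50 mm². So its area = 97.50 mm². Layer 30 is larger (243.00 vs 97.50 mm²).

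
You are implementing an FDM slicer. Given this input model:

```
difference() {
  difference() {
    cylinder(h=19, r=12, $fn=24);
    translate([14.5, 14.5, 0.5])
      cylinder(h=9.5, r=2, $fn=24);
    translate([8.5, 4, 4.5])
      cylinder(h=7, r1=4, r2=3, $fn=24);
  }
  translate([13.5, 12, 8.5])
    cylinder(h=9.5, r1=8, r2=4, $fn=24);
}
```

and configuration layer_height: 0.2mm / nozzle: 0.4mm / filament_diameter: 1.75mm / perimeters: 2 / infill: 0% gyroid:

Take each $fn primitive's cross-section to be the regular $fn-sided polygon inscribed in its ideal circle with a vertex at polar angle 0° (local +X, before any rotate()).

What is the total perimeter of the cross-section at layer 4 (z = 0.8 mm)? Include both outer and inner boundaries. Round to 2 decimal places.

At z = 0.8 mm: the r=12 cylinder contributes a regular 24-gon of circumradius 12 (perimeter = 2·24·12.000·sin(180°/24) = 75.18 mm); the r=2 cylinder at (14.5, 14.5) contributes a regular 24-gon of circumradius 2 (perimeter = 2·24·2.000·sin(180°/24) = 12.53 mm); the cone at (8.5, 4) does not reach this height (z outside [4.5, 11.5]); After the difference (first − rest): starting from the r=12 cylinder, the r=2 cylinder at (14.5, 14.5) misses the remaining region (no effect) — boundary = 75.18 mm; the cone at (13.5, 12) does not reach this height (z outside [8.5, 18]); Taking the first minus the rest: none of the subtracted shapes is present at this height, so that combined region is unchanged — boundary = 75.18 mm. Overall, the cross-section is a single solid region. Total boundary length (outer) = 75.18 mm.

75.18 mm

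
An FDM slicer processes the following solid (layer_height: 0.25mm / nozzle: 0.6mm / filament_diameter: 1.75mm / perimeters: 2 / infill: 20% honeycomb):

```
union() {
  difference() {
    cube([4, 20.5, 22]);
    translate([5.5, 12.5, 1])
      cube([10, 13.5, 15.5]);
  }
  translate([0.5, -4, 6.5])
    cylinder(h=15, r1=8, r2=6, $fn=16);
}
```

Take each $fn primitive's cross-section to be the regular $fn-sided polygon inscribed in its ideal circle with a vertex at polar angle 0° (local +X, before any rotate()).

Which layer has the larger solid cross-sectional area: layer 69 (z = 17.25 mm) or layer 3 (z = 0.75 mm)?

layer 69 (z = 17.25 mm)

Layer 69 (z = 17.25): the 4×20.5 cube contributes its full rectangle (area 82.00 mm²); the cube at (5.5, 12.5) is absent (z outside [1, 16.5]); After the difference (first − rest): none of the subtracted shapes is present at this height, so the 4×20.5 cube is unchanged — area = 82.00 mm²; the cone at (0.5, -4) (r1=8→r2=6) has section circumradius 6.567 here — a regular 16-gon (area = (16/2)·6.567²·sin(360°/16) = 132.01 mm²); Taking the union: the regions partially overlap — summed areas 214.01 mm² minus the doubly-counted overlap 8.79 mm² gives 205.22 mm² — area = 205.22 mm². So its area = 205.22 mm². Layer 3 (z = 0.75): the 4×20.5 cube contributes its full rectangle (area 82.00 mm²); the cube at (5.5, 12.5) does not reach this height (z outside [1, 16.5]); Taking the first minus the rest: none of the subtracted shapes is present at this height, so the 4×20.5 cube is unchanged — area = 82.00 mm²; the cone at (0.5, -4) does not reach this height (z outside [6.5, 21.5]); Taking the union: only that combined region is present, so the union is just that shape — area = 82.00 mm². So its area = 82.00 mm². Layer 69 is larger (205.22 vs 82.00 mm²).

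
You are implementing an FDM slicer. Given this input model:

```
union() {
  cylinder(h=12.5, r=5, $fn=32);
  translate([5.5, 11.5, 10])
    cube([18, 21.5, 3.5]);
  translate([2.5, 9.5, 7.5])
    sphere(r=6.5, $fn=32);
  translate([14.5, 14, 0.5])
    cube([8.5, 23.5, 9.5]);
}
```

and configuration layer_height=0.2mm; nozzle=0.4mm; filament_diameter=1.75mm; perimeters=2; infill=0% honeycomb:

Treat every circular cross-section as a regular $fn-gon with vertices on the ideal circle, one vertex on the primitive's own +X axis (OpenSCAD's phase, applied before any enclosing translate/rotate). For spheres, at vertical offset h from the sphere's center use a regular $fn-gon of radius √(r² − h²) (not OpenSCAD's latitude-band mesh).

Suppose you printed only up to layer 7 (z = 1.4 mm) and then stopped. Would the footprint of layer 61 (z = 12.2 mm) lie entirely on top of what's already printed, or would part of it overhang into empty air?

part overhangs

Compare the two slices. At z = 1.4: the cylinder: section is a regular 32-gon, circumradius r=5 (area = (32/2)·5.000²·sin(360°/32) = 78.04 mm²); the cube at (5.5, 11.5) is not intersected at this z (z outside [10, 13.5]); the r=6.5 sphere at (2.5, 9.5) contributes a regular 32-gon of circumradius √(6.5²−6.1²) = 2.245 (area = (32/2)·2.245²·sin(360°/32) = 15.73 mm²); the cube at (14.5, 14) is present — its section is the full 8.5×23.5 rectangle (area 199.75 mm²); Combining (union): the 3 present regions are separate (no shared area or edge), so areas and boundary lengths simply add and each stays a separate island — area = 293.52 mm². At z = 12.2: the r=5 cylinder gives a regular 32-gon of circumradius 5 (constant along its height) (area = (32/2)·5.000²·sin(360°/32) = 78.04 mm²); the cube at (5.5, 11.5) (footprint 18×21.5) is included at this height (area 387.00 mm²); the sphere at (2.5, 9.5): section is a regular 32-gon, circumradius = √(r²−h²) = √(6.5²−4.7²) = 4.490 (area = (32/2)·4.490²·sin(360°/32) = 62.93 mm²); the cube at (14.5, 14) does not reach this height (z outside [0.5, 10]); Combining (union): the regions partially overlap — summed areas 527.96 mm² minus the doubly-counted overlap 0.75 mm² gives 527.21 mm² — area = 527.21 mm². Checking containment: at z = 12.2 the cross-section extends beyond the z = 1.4 cross-section by about 271.95 mm².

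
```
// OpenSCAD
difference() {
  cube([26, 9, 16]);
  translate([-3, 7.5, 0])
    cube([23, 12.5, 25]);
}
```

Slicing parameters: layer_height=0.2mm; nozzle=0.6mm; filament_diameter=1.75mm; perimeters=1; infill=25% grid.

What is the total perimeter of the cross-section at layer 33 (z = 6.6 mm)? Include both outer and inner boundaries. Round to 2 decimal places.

At z = 6.6 mm: the cube is present — its section is the full 26×9 rectangle (perimeter 70.00 mm); the cube at (-3, 7.5) is present — its section is the full 23×12.5 rectangle (perimeter 71.00 mm); Taking the first minus the rest: starting from the 26×9 cube, the 23×12.5 cube at (-3, 7.5) partially overlaps it — only the 30.00 mm² overlap (of its 287.50 mm²) is removed, clipping the outline — boundary = 70.00 mm. Overall, the cross-section is a single solid region. Total boundary length (outer) = 70.00 mm.

70.00 mm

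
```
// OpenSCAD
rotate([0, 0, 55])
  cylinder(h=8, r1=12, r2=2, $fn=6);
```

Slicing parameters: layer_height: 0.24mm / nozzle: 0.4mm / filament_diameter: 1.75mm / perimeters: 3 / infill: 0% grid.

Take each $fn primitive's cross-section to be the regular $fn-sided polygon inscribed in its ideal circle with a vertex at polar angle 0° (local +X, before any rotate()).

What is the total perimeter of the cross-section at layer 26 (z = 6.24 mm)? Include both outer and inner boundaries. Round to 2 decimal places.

At z = 6.24 mm: the cone (r1=12→r2=2) has section circumradius 4.200 here — a regular 6-gon (perimeter = 2·6·4.200·sin(180°/6) = 25.20 mm); (whole slice rotated 55° about Z — lengths, areas and connectivity unchanged). Overall, the cross-section is a single solid region. Total boundary length (outer) = 25.20 mm.

25.20 mm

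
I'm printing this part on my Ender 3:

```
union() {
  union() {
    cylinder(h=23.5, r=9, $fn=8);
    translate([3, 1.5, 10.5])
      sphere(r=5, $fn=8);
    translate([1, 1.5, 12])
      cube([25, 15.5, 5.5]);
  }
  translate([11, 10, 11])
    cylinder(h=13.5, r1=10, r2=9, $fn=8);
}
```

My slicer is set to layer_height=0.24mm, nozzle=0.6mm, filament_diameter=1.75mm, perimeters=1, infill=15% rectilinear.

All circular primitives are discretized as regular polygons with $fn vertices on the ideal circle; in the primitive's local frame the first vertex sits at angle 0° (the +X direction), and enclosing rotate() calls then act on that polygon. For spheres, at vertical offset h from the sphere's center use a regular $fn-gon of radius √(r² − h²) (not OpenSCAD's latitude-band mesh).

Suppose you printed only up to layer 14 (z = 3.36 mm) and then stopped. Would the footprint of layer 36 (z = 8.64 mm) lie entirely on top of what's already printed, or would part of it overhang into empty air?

entirely on top

Compare the two slices. At z = 3.36: the r=9 cylinder gives a regular 8-gon of circumradius 9 (constant along its height) (area = (8/2)·9.000²·sin(360°/8) = 229.10 mm²); the sphere at (3, 1.5) is absent (|z−center|=7.140 > r=5); the cube at (1, 1.5) is absent (z outside [12, 17.5]); Merging all regions: only the r=9 cylinder is present, so the union is just that shape — area = 229.10 mm²; the cone at (11, 10) is absent (z outside [11, 24.5]); Merging all regions: only the result so far is present, so the union is just that shape — area = 229.10 mm². At z = 8.64: the cylinder: section is a regular 8-gon, circumradius r=9 (area = (8/2)·9.000²·sin(360°/8) = 229.10 mm²); the r=5 sphere at (3, 1.5) slices to a regular 8-gon of circumradius 4.641 (√(r²−h²) with h=1.86 from center) (area = (8/2)·4.641²·sin(360°/8) = 60.93 mm²); the cube at (1, 1.5) is not intersected at this z (z outside [12, 17.5]); Merging all regions: the r=5 sphere at (3, 1.5) lies entirely inside the r=9 cylinder, so the union is just the r=9 cylinder — area = 229.10 mm²; the cone at (11, 10) is not intersected at this z (z outside [11, 24.5]); Merging all regions: only the result so far is present, so the union is just that shape — area = 229.10 mm². Checking containment: the cross-section at z = 8.64 is a subset of the cross-section at z = 3.36.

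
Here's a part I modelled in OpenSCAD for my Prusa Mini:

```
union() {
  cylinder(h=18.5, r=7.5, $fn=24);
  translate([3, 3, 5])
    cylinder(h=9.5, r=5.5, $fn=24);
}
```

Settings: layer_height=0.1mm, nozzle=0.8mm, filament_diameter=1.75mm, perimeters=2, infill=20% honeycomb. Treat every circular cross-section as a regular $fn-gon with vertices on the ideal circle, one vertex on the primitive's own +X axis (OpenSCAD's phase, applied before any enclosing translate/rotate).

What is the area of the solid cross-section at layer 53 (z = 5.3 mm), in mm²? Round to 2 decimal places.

194.61 mm²

At z = 5.3 mm: the cylinder: section is a regular 24-gon, circumradius r=7.5 (area = (24/2)·7.500²·sin(360°/24) = 174.70 mm²); the cylinder at (3, 3): section is a regular 24-gon, circumradius r=5.5 (area = (24/2)·5.500²·sin(360°/24) = 93.95 mm²); Combining (union): the regions partially overlap — summed areas 268.65 mm² minus the doubly-counted overlap 74.04 mm² gives 194.61 mm² — area = 194.61 mm². Overall, the cross-section is a single solid region. Net area = 194.61 mm².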